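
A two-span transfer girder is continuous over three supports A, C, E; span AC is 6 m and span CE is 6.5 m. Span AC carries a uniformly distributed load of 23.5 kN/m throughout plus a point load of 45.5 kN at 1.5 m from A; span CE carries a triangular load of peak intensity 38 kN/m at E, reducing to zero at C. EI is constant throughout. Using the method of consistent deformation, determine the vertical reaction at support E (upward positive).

Insert a hinge at C; M_C is the redundant, and each span becomes simply supported.
End slopes at the hinge C, treating each span as simply supported:
  span AC: UDL 23.5: wL³/(24EI) = 211.5/EI
  span AC: point load 45.5 at a = 1.5: Pab(L + a)/(6LEI) = 63.98/EI
  span CE: triangular load, peak 38: 7w₀L³/(360EI) = 202.9/EI
  relative rotation θ_0 = (275.5 + 202.9)/EI = 478.4/EI
A unit hogging moment at C produces rotation L₁/(3EI) + L₂/(3EI) = 4.167/EI.
Slope continuity at C: θ_0 = M_C·4.167/EI, so M_C = 478.4/4.167 = 114.8 kN·m (hogging).
Span CE, ΣM about E: R_C^{CE}·6.5 = 267.6 + 114.8, so R_C^{CE} = 58.83 kN and R_E = 123.5 − 58.83 = 64.67 kN.

R_E = 64.67 kN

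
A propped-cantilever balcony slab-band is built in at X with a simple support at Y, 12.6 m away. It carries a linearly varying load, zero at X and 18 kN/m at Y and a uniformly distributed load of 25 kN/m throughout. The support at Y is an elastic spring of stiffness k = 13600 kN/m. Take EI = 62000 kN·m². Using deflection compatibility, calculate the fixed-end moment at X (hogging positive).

Take the reaction at Y as the redundant and release it; the primary structure is a cantilever fixed at X.
Downward deflection at the released point Y due to the loads:
  triangular load, peak 18 at the free end: 11w₀L⁴/(120EI) = 41588/EI
  UDL 25: wL⁴/(8EI) = 78765/EI
  δ_0 = 120353/EI
Flexibility coefficient — unit upward force at Y: δ_{YY} = L³/(3EI) = 666.8/EI.
With EI = 62000 kN·m²: δ_0 = 1.9412 m and δ_{YY} = 0.010755 m/kN.
Compatibility — the spring shortens by R_Y/k under the reaction it provides: δ_0 − R_Y·δ_{YY} = R_Y/k. With 1/k = 0.000074 m/kN, R_Y = δ_0 / (δ_{YY} + 1/k) = 1.9412 / (0.010755 + 0.000074) = 179.3 kN.
Moment equilibrium about X: M_X = Σ(load moments about X) − R_Y·L = 2937 − 179.3×12.6 = 678.3 kN·m.

M_X = 678.3 kN·m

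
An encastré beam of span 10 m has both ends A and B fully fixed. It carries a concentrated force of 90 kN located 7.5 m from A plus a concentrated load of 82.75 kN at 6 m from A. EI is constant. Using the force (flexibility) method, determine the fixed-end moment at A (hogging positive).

Release both end moments; the primary structure is a simply-supported span AB with redundants M_A and M_B.
Simple-span end rotations at A and B under the given loads:
  at A: point load 90 at a = 7.5: Pab(L + b)/(6LEI) = 351.6/EI
  at B: point load 90 at a = 7.5: Pab(L + a)/(6LEI) = 492.2/EI
  at A: point load 82.75 at a = 6: Pab(L + b)/(6LEI) = 463.4/EI
  at B: point load 82.75 at a = 6: Pab(L + a)/(6LEI) = 529.6/EI
  θ_A0 = 815/EI,  θ_B0 = 1022/EI
Flexibility coefficients: a unit moment at one end gives L/(3EI) there and L/(6EI) at the far end, so f₁₁ = f₂₂ = 3.333/EI and f₁₂ = f₂₁ = 1.667/EI.
Compatibility — zero rotation at each built-in end:
  3.333 M_A + 1.667 M_B = 815
  1.667 M_A + 3.333 M_B = 1022
Solving the pair gives M_A = 121.6 kN·m and M_B = 245.7 kN·m (hogging).

M_A = 121.6 kN·m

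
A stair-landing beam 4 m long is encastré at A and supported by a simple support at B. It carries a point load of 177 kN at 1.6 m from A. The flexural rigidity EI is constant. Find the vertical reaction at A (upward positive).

R_A = 140.2 kN

Release the roller at B. Primary structure: cantilever fixed at A.
Downward deflection at the released point B due to the loads:
  point load 177 at a = 1.6: Pa²(3L − a)/(6EI) = 785.4/EI
Tip deflection under a unit load at B: L³/(3EI) = 21.33/EI.
Compatibility at B: δ_0 − R_B·δ_{BB} = 0, so R_B = 785.4/21.33 = 36.82 kN.
Vertical equilibrium: R_A = ΣP − R_B = 177 − 36.82 = 140.2 kN.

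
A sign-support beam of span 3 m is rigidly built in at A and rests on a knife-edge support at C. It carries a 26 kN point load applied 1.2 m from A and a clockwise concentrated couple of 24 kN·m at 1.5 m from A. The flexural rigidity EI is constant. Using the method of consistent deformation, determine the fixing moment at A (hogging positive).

M_A = 11.98 kN·m

Choose R_C as the redundant. The primary structure is the cantilever fixed at A.
Free-end deflection of the primary structure under the applied loading (downward +):
  point load 26 at a = 1.2: Pa²(3L − a)/(6EI) = 48.67/EI
  clockwise couple 24 at a = 1.5: M₀a(2L − a)/(2EI) = 81/EI
  δ_0 = 129.7/EI
Tip deflection under a unit load at C: L³/(3EI) = 9/EI.
The prop prevents deflection at C: R_C = δ_0/δ_{CC} = 129.7/9 = 14.41 kN.
Moment equilibrium about A: M_A = Σ(load moments about A) − R_C·L = 55.2 − 14.41×3 = 11.98 kN·m.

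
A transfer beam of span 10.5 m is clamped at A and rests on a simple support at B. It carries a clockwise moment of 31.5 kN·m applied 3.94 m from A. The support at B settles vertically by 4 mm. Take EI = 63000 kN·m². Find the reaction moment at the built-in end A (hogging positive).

Take the reaction at B as the redundant and release it; the primary structure is a cantilever fixed at A.
Downward deflection at the released point B due to the loads:
  clockwise couple 31.5 at a = 3.94: M₀a(2L − a)/(2EI) = 1059/EI
Flexibility coefficient — unit upward force at B: δ_{BB} = L³/(3EI) = 385.9/EI.
With EI = 63000 kN·m²: δ_0 = 0.016804 m and δ_{BB} = 0.006125 m/kN.
Compatibility — the beam at B must follow the support down by 0.004 m: δ_0 − R_B·δ_{BB} = 0.004, so R_B = (0.016804 − 0.004)/0.006125 = 2.09 kN.
Moment equilibrium about A: M_A = Σ(load moments about A) − R_B·L = 31.5 − 2.09×10.5 = 9.55 kN·m.

M_A = 9.55 kN·m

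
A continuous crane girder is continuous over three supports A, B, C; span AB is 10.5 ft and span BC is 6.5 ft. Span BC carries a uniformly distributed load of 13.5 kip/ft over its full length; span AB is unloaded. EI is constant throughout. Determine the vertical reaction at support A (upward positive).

R_A = -2.596 kip

Release continuity at B by inserting a hinge; the redundant is the internal moment M_B. The primary structure is two simply-supported spans AB and BC.
Rotations at B on the released spans (each span's end-slope, ×1/EI):
  span BC: UDL 13.5: wL³/(24EI) = 154.5/EI
  relative rotation θ_0 = (0 + 154.5)/EI = 154.5/EI
A unit hogging moment at B produces rotation L₁/(3EI) + L₂/(3EI) = 5.667/EI.
Compatibility: M_B·(L₁+L₂)/(3EI) = θ_0, giving M_B = 27.26 kip·ft (hogging).
Span AB, ΣM about A with M_B applied at B: R_B^{AB}·10.5 = 0 + 27.26, so R_B^{AB} = 2.596 kip and R_A = 0 − 2.596 = -2.596 kip.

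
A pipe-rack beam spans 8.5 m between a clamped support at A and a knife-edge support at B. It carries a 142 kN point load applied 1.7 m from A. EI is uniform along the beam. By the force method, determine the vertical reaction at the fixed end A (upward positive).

R_A = 134 kN

Remove the prop at B; the released (primary) structure is a cantilever built in at A.
Deflection at B on the released cantilever, summing each load's contribution:
  point load 142 at a = 1.7: Pa²(3L − a)/(6EI) = 1628/EI
Flexibility coefficient — unit upward force at B: δ_{BB} = L³/(3EI) = 204.7/EI.
The prop prevents deflection at B: R_B = δ_0/δ_{BB} = 1628/204.7 = 7.952 kN.
Vertical equilibrium: R_A = ΣP − R_B = 142 − 7.952 = 134 kN.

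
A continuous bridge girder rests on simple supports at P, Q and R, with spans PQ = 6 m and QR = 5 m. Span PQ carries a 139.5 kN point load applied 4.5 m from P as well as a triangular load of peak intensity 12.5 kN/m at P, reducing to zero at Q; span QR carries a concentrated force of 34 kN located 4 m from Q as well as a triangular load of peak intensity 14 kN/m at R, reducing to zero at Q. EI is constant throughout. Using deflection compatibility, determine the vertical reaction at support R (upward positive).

Release continuity at Q by inserting a hinge; the redundant is the internal moment M_Q. The primary structure is two simply-supported spans PQ and QR.
Discontinuity in slope at Q on the released structure — sum the simple-span end rotations:
  span PQ: point load 139.5 at a = 4.5: Pab(L + a)/(6LEI) = 274.6/EI
  span PQ: triangular load, peak 12.5: 7w₀L³/(360EI) = 52.5/EI
  span QR: point load 34 at a = 4: Pab(L + b)/(6LEI) = 27.2/EI
  span QR: triangular load, peak 14: 7w₀L³/(360EI) = 34.03/EI
  relative rotation θ_0 = (327.1 + 61.23)/EI = 388.4/EI
A unit hogging moment at Q produces rotation L₁/(3EI) + L₂/(3EI) = 3.667/EI.
Slope continuity at Q: θ_0 = M_Q·3.667/EI, so M_Q = 388.4/3.667 = 105.9 kN·m (hogging).
Span QR, ΣM about R: R_Q^{QR}·5 = 92.33 + 105.9, so R_Q^{QR} = 39.65 kN and R_R = 69 − 39.65 = 29.35 kN.

R_R = 29.35 kN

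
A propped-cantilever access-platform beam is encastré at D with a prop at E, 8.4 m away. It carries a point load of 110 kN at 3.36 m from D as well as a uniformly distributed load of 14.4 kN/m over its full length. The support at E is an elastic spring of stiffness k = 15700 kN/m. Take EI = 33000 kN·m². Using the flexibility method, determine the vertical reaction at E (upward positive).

R_E = 67.52 kN

Take the reaction at E as the redundant and release it; the primary structure is a cantilever fixed at D.
Primary-structure tip deflection at E by superposition:
  point load 110 at a = 3.36: Pa²(3L − a)/(6EI) = 4520/EI
  UDL 14.4: wL⁴/(8EI) = 8962/EI
  δ_0 = 13482/EI
Flexibility coefficient — unit upward force at E: δ_{EE} = L³/(3EI) = 197.6/EI.
With EI = 33000 kN·m²: δ_0 = 0.40855 m and δ_{EE} = 0.005987 m/kN.
Compatibility — the spring shortens by R_E/k under the reaction it provides: δ_0 − R_E·δ_{EE} = R_E/k. With 1/k = 0.000064 m/kN, R_E = δ_0 / (δ_{EE} + 1/k) = 0.40855 / (0.005987 + 0.000064) = 67.52 kN.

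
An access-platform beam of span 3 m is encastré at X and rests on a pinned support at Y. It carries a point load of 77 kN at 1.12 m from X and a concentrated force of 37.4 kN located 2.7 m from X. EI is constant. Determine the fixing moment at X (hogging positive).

Choose R_Y as the redundant. The primary structure is the cantilever fixed at X.
Free-end deflection of the primary structure under the applied loading (downward +):
  point load 77 at a = 1.12: Pa²(3L − a)/(6EI) = 126.9/EI
  point load 37.4 at a = 2.7: Pa²(3L − a)/(6EI) = 286.3/EI
  δ_0 = 413.1/EI
Tip deflection under a unit load at Y: L³/(3EI) = 9/EI.
The prop prevents deflection at Y: R_Y = δ_0/δ_{YY} = 413.1/9 = 45.9 kN.
Moment equilibrium about X: M_X = Σ(load moments about X) − R_Y·L = 187.2 − 45.9×3 = 49.51 kN·m.

M_X = 49.51 kN·m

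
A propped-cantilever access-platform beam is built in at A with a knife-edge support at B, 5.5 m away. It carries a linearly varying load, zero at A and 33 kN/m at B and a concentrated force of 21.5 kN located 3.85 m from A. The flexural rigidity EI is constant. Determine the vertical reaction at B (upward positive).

Release the roller at B. Primary structure: cantilever fixed at A.
Primary-structure tip deflection at B by superposition:
  triangular load, peak 33 at the free end: 11w₀L⁴/(120EI) = 2768/EI
  point load 21.5 at a = 3.85: Pa²(3L − a)/(6EI) = 671.9/EI
  δ_0 = 3440/EI
Tip deflection under a unit load at B: L³/(3EI) = 55.46/EI.
The prop prevents deflection at B: R_B = δ_0/δ_{BB} = 3440/55.46 = 62.03 kN.

R_B = 62.03 kN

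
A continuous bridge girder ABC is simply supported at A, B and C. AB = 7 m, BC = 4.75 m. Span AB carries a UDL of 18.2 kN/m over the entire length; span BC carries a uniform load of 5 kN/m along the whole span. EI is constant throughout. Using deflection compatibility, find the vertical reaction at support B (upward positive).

Take M_B as the redundant. Released structure: two simple spans AB and BC with a hinge at B.
Rotations at B on the released spans (each span's end-slope, ×1/EI):
  span AB: UDL 18.2: wL³/(24EI) = 260.1/EI
  span BC: UDL 5: wL³/(24EI) = 22.33/EI
  relative rotation θ_0 = (260.1 + 22.33)/EI = 282.4/EI
A unit hogging moment at B produces rotation L₁/(3EI) + L₂/(3EI) = 3.917/EI.
Compatibility: M_B·(L₁+L₂)/(3EI) = θ_0, giving M_B = 72.11 kN·m (hogging).
Span AB, ΣM about A with M_B applied at B: R_B^{AB}·7 = 445.9 + 72.11, so R_B^{AB} = 74 kN and R_A = 127.4 − 74 = 53.4 kN.
Span BC, ΣM about C: R_B^{BC}·4.75 = 56.41 + 72.11, so R_B^{BC} = 27.06 kN and R_C = 23.75 − 27.06 = -3.306 kN.
R_B = 74 + 27.06 = 101.1 kN.

R_B = 101.1 kN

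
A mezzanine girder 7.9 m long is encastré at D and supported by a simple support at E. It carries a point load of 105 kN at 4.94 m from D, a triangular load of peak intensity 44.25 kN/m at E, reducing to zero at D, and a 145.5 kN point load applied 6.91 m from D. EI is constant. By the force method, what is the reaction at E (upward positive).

Choose R_E as the redundant. The primary structure is the cantilever fixed at D.
Primary-structure tip deflection at E by superposition:
  point load 105 at a = 4.94: Pa²(3L − a)/(6EI) = 8012/EI
  triangular load, peak 44.25 at the free end: 11w₀L⁴/(120EI) = 15799/EI
  point load 145.5 at a = 6.91: Pa²(3L − a)/(6EI) = 19441/EI
  δ_0 = 43252/EI
Tip deflection under a unit load at E: L³/(3EI) = 164.3/EI.
The prop prevents deflection at E: R_E = δ_0/δ_{EE} = 43252/164.3 = 263.2 kN.

R_E = 263.2 kN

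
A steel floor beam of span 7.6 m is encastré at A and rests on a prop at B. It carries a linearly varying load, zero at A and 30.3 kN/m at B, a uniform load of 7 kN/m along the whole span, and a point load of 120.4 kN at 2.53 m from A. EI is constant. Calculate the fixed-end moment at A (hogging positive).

M_A = 322 kN·m

Remove the prop at B; the released (primary) structure is a cantilever built in at A.
Primary-structure tip deflection at B by superposition:
  triangular load, peak 30.3 at the free end: 11w₀L⁴/(120EI) = 9266/EI
  UDL 7: wL⁴/(8EI) = 2919/EI
  point load 120.4 at a = 2.53: Pa²(3L − a)/(6EI) = 2604/EI
  δ_0 = 14789/EI
Tip deflection under a unit load at B: L³/(3EI) = 146.3/EI.
Compatibility at B: δ_0 − R_B·δ_{BB} = 0, so R_B = 14789/146.3 = 101.1 kN.
Moment equilibrium about A: M_A = Σ(load moments about A) − R_B·L = 1090 − 101.1×7.6 = 322 kN·m.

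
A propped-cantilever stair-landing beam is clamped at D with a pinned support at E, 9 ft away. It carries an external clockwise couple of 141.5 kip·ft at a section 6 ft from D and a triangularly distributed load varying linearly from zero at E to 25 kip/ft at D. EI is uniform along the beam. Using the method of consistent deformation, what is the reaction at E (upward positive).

R_E = 43.46 kip

Take the reaction at E as the redundant and release it; the primary structure is a cantilever fixed at D.
Free-end deflection of the primary structure under the applied loading (downward +):
  clockwise couple 141.5 at a = 6: M₀a(2L − a)/(2EI) = 5094/EI
  triangular load, peak 25 at the fixed end: w₀L⁴/(30EI) = 5468/EI
  δ_0 = 10562/EI
Tip deflection under a unit load at E: L³/(3EI) = 243/EI.
Compatibility at E: δ_0 − R_E·δ_{EE} = 0, so R_E = 10562/243 = 43.46 kip.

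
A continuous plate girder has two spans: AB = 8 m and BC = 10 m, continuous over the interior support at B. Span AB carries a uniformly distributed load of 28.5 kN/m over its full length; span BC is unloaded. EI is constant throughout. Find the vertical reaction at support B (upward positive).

Take M_B as the redundant. Released structure: two simple spans AB and BC with a hinge at B.
End slopes at the hinge B, treating each span as simply supported:
  span AB: UDL 28.5: wL³/(24EI) = 608/EI
  relative rotation θ_0 = (608 + 0)/EI = 608/EI
A unit hogging moment at B produces rotation L₁/(3EI) + L₂/(3EI) = 6/EI.
Compatibility: M_B·(L₁+L₂)/(3EI) = θ_0, giving M_B = 101.3 kN·m (hogging).
Span AB, ΣM about A with M_B applied at B: R_B^{AB}·8 = 912 + 101.3, so R_B^{AB} = 126.7 kN and R_A = 228 − 126.7 = 101.3 kN.
Span BC, ΣM about C: R_B^{BC}·10 = 0 + 101.3, so R_B^{BC} = 10.13 kN and R_C = 0 − 10.13 = -10.13 kN.
R_B = 126.7 + 10.13 = 136.8 kN.

R_B = 136.8 kN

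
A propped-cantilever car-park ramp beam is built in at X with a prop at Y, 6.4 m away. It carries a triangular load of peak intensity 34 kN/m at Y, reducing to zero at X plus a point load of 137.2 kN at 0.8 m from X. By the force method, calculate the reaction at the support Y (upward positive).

Take the reaction at Y as the redundant and release it; the primary structure is a cantilever fixed at X.
Downward deflection at the released point Y due to the loads:
  triangular load, peak 34 at the free end: 11w₀L⁴/(120EI) = 5229/EI
  point load 137.2 at a = 0.8: Pa²(3L − a)/(6EI) = 269.3/EI
  δ_0 = 5498/EI
Tip deflection under a unit load at Y: L³/(3EI) = 87.38/EI.
Compatibility at Y: δ_0 − R_Y·δ_{YY} = 0, so R_Y = 5498/87.38 = 62.92 kN.

R_Y = 62.92 kN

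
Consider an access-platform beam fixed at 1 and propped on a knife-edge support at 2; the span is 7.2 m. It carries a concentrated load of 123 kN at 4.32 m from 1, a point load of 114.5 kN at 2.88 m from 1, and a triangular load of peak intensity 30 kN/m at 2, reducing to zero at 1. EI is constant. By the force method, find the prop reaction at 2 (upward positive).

Take the reaction at 2 as the redundant and release it; the primary structure is a cantilever fixed at 1.
Downward deflection at the released point 2 due to the loads:
  point load 123 at a = 4.32: Pa²(3L − a)/(6EI) = 6611/EI
  point load 114.5 at a = 2.88: Pa²(3L − a)/(6EI) = 2963/EI
  triangular load, peak 30 at the free end: 11w₀L⁴/(120EI) = 7390/EI
  δ_0 = 16964/EI
Flexibility coefficient — unit upward force at 2: δ_{22} = L³/(3EI) = 124.4/EI.
Compatibility at 2: δ_0 − R_2·δ_{22} = 0, so R_2 = 16964/124.4 = 136.4 kN.

R_2 = 136.4 kN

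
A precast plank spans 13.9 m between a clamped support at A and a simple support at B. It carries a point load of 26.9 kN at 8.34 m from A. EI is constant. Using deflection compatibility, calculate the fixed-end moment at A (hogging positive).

M_A = 62.82 kN·m

Remove the prop at B; the released (primary) structure is a cantilever built in at A.
Free-end deflection of the primary structure under the applied loading (downward +):
  point load 26.9 at a = 8.34: Pa²(3L − a)/(6EI) = 10403/EI
Tip deflection under a unit load at B: L³/(3EI) = 895.2/EI.
Compatibility at B: δ_0 − R_B·δ_{BB} = 0, so R_B = 10403/895.2 = 11.62 kN.
Moment equilibrium about A: M_A = Σ(load moments about A) − R_B·L = 224.3 − 11.62×13.9 = 62.82 kN·m.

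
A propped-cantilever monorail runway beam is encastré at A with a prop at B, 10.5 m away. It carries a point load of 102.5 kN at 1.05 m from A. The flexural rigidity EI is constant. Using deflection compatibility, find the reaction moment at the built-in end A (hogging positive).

M_A = 92.02 kN·m

Choose R_B as the redundant. The primary structure is the cantilever fixed at A.
Free-end deflection of the primary structure under the applied loading (downward +):
  point load 102.5 at a = 1.05: Pa²(3L − a)/(6EI) = 573.5/EI
Tip deflection under a unit load at B: L³/(3EI) = 385.9/EI.
Compatibility at B: δ_0 − R_B·δ_{BB} = 0, so R_B = 573.5/385.9 = 1.486 kN.
Moment equilibrium about A: M_A = Σ(load moments about A) − R_B·L = 107.6 − 1.486×10.5 = 92.02 kN·m.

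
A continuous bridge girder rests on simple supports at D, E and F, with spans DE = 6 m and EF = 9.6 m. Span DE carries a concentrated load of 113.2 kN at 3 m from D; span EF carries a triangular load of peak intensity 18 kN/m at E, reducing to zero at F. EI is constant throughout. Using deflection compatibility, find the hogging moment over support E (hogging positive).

M_E = 117 kN·m

Take M_E as the redundant. Released structure: two simple spans DE and EF with a hinge at E.
Rotations at E on the released spans (each span's end-slope, ×1/EI):
  span DE: point load 113.2 at a = 3: Pab(L + a)/(6LEI) = 254.7/EI
  span EF: triangular load, peak 18: w₀L³/(45EI) = 353.9/EI
  relative rotation θ_0 = (254.7 + 353.9)/EI = 608.6/EI
A unit hogging moment at E produces rotation L₁/(3EI) + L₂/(3EI) = 5.2/EI.
Slope continuity at E: θ_0 = M_E·5.2/EI, so M_E = 608.6/5.2 = 117 kN·m (hogging).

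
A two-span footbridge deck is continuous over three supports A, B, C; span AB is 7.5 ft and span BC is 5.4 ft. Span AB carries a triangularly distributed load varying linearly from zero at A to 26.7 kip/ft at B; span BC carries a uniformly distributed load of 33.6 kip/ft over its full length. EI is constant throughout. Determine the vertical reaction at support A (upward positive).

Insert a hinge at B; M_B is the redundant, and each span becomes simply supported.
Discontinuity in slope at B on the released structure — sum the simple-span end rotations:
  span AB: triangular load, peak 26.7: w₀L³/(45EI) = 250.3/EI
  span BC: UDL 33.6: wL³/(24EI) = 220.4/EI
  relative rotation θ_0 = (250.3 + 220.4)/EI = 470.8/EI
A unit hogging moment at B produces rotation L₁/(3EI) + L₂/(3EI) = 4.3/EI.
Slope continuity at B: θ_0 = M_B·4.3/EI, so M_B = 470.8/4.3 = 109.5 kip·ft (hogging).
Span AB, ΣM about A with M_B applied at B: R_B^{AB}·7.5 = 500.6 + 109.5, so R_B^{AB} = 81.35 kip and R_A = 100.1 − 81.35 = 18.78 kip.

R_A = 18.78 kip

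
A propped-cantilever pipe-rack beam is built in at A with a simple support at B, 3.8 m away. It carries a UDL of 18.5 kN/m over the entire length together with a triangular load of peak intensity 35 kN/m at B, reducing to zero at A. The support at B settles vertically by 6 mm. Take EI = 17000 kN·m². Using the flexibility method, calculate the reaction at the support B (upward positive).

R_B = 57.36 kN

Release the roller at B. Primary structure: cantilever fixed at A.
Downward deflection at the released point B due to the loads:
  UDL 18.5: wL⁴/(8EI) = 482.2/EI
  triangular load, peak 35 at the free end: 11w₀L⁴/(120EI) = 669/EI
  δ_0 = 1151/EI
Flexibility coefficient — unit upward force at B: δ_{BB} = L³/(3EI) = 18.29/EI.
With EI = 17000 kN·m²: δ_0 = 0.067716 m and δ_{BB} = 0.001076 m/kN.
Compatibility — the beam at B must follow the support down by 0.006 m: δ_0 − R_B·δ_{BB} = 0.006, so R_B = (0.067716 − 0.006)/0.001076 = 57.36 kN.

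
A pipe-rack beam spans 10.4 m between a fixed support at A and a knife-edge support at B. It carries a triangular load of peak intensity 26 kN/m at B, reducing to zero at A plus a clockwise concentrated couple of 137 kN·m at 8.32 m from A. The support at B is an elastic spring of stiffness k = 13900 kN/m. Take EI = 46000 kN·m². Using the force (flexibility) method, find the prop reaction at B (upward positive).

R_B = 92.51 kN

Take the reaction at B as the redundant and release it; the primary structure is a cantilever fixed at A.
Downward deflection at the released point B due to the loads:
  triangular load, peak 26 at the free end: 11w₀L⁴/(120EI) = 27882/EI
  clockwise couple 137 at a = 8.32: M₀a(2L − a)/(2EI) = 7113/EI
  δ_0 = 34994/EI
Tip deflection under a unit load at B: L³/(3EI) = 375/EI.
With EI = 46000 kN·m²: δ_0 = 0.76074 m and δ_{BB} = 0.008151 m/kN.
Compatibility — the spring shortens by R_B/k under the reaction it provides: δ_0 − R_B·δ_{BB} = R_B/k. With 1/k = 0.000072 m/kN, R_B = δ_0 / (δ_{BB} + 1/k) = 0.76074 / (0.008151 + 0.000072) = 92.51 kN.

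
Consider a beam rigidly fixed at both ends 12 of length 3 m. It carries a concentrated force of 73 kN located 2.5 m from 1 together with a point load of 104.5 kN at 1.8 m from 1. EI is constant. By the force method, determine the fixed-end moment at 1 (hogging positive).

Take the two fixed-end moments M_1, M_2 as redundants; the released structure is the simple span 12.
On the primary (simply-supported) span, the end slopes from the loading are:
  at 1: point load 73 at a = 2.5: Pab(L + b)/(6LEI) = 17.74/EI
  at 2: point load 73 at a = 2.5: Pab(L + a)/(6LEI) = 27.88/EI
  at 1: point load 104.5 at a = 1.8: Pab(L + b)/(6LEI) = 52.67/EI
  at 2: point load 104.5 at a = 1.8: Pab(L + a)/(6LEI) = 60.19/EI
  θ_10 = 70.41/EI,  θ_20 = 88.07/EI
Flexibility coefficients: a unit moment at one end gives L/(3EI) there and L/(6EI) at the far end, so f₁₁ = f₂₂ = 1/EI and f₁₂ = f₂₁ = 0.5/EI.
Compatibility — zero rotation at each built-in end:
  1 M_1 + 0.5 M_2 = 70.41
  0.5 M_1 + 1 M_2 = 88.07
Solving the pair gives M_1 = 35.17 kN·m and M_2 = 70.49 kN·m (hogging).

M_1 = 35.17 kN·m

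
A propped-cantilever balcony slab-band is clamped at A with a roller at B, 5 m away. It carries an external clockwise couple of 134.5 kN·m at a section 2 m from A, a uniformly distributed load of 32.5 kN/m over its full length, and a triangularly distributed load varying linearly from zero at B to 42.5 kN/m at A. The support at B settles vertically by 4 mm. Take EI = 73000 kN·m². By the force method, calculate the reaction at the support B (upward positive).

R_B = 101 kN

Take the reaction at B as the redundant and release it; the primary structure is a cantilever fixed at A.
Downward deflection at the released point B due to the loads:
  clockwise couple 134.5 at a = 2: M₀a(2L − a)/(2EI) = 1076/EI
  UDL 32.5: wL⁴/(8EI) = 2539/EI
  triangular load, peak 42.5 at the fixed end: w₀L⁴/(30EI) = 885.4/EI
  δ_0 = 4500/EI
Tip deflection under a unit load at B: L³/(3EI) = 41.67/EI.
With EI = 73000 kN·m²: δ_0 = 0.06165 m and δ_{BB} = 0.000571 m/kN.
Compatibility — the beam at B must follow the support down by 0.004 m: δ_0 − R_B·δ_{BB} = 0.004, so R_B = (0.06165 − 0.004)/0.000571 = 101 kN.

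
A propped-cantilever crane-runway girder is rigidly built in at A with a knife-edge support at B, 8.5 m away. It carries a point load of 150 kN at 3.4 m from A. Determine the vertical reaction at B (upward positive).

R_B = 31.2 kN

Remove the prop at B; the released (primary) structure is a cantilever built in at A.
Primary-structure tip deflection at B by superposition:
  point load 150 at a = 3.4: Pa²(3L − a)/(6EI) = 6387/EI
Flexibility coefficient — unit upward force at B: δ_{BB} = L³/(3EI) = 204.7/EI.
Compatibility at B: δ_0 − R_B·δ_{BB} = 0, so R_B = 6387/204.7 = 31.2 kN.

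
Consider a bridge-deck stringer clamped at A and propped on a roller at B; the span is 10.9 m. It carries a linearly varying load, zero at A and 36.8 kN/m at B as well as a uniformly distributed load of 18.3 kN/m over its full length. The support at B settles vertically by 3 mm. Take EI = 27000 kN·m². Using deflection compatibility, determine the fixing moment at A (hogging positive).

Choose R_B as the redundant. The primary structure is the cantilever fixed at A.
Free-end deflection of the primary structure under the applied loading (downward +):
  triangular load, peak 36.8 at the free end: 11w₀L⁴/(120EI) = 47617/EI
  UDL 18.3: wL⁴/(8EI) = 32290/EI
  δ_0 = 79907/EI
Flexibility coefficient — unit upward force at B: δ_{BB} = L³/(3EI) = 431.7/EI.
With EI = 27000 kN·m²: δ_0 = 2.9595 m and δ_{BB} = 0.015988 m/kN.
Compatibility — the beam at B must follow the support down by 0.003 m: δ_0 − R_B·δ_{BB} = 0.003, so R_B = (2.9595 − 0.003)/0.015988 = 184.9 kN.
Moment equilibrium about A: M_A = Σ(load moments about A) − R_B·L = 2545 − 184.9×10.9 = 528.9 kN·m.

M_A = 528.9 kN·m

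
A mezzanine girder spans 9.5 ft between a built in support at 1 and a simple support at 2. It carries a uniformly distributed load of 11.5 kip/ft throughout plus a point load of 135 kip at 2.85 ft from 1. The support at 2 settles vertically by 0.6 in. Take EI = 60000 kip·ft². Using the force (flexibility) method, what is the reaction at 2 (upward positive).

Remove the prop at 2; the released (primary) structure is a cantilever built in at 1.
Free-end deflection of the primary structure under the applied loading (downward +):
  UDL 11.5: wL⁴/(8EI) = 11709/EI
  point load 135 at a = 2.85: Pa²(3L − a)/(6EI) = 4688/EI
  δ_0 = 16396/EI
Tip deflection under a unit load at 2: L³/(3EI) = 285.8/EI.
With EI = 60000 kip·ft²: δ_0 = 0.27327 ft and δ_{22} = 0.004763 ft/kip.
Compatibility — the beam at 2 must follow the support down by 0.05 ft: δ_0 − R_2·δ_{22} = 0.05, so R_2 = (0.27327 − 0.05)/0.004763 = 46.87 kip.

R_2 = 46.87 kip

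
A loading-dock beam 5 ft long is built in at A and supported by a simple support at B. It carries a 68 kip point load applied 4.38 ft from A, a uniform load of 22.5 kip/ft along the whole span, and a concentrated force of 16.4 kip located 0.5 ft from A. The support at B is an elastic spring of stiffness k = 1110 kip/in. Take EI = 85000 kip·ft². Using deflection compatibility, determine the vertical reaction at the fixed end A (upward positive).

Choose R_B as the redundant. The primary structure is the cantilever fixed at A.
Downward deflection at the released point B due to the loads:
  point load 68 at a = 4.38: Pa²(3L − a)/(6EI) = 2309/EI
  UDL 22.5: wL⁴/(8EI) = 1758/EI
  point load 16.4 at a = 0.5: Pa²(3L − a)/(6EI) = 9.908/EI
  δ_0 = 4077/EI
Tip deflection under a unit load at B: L³/(3EI) = 41.67/EI.
With EI = 85000 kip·ft²: δ_0 = 0.047962 ft and δ_{BB} = 0.00049 ft/kip.
Compatibility — the spring shortens by R_B/k under the reaction it provides: δ_0 − R_B·δ_{BB} = R_B/k. With 1/k = 1/(1110×12) ft/kip = 0.000075 ft/kip, R_B = δ_0 / (δ_{BB} + 1/k) = 0.047962 / (0.00049 + 0.000075) = 84.85 kip.
Vertical equilibrium: R_A = ΣP − R_B = 196.9 − 84.85 = 112.1 kip.

R_A = 112.1 kip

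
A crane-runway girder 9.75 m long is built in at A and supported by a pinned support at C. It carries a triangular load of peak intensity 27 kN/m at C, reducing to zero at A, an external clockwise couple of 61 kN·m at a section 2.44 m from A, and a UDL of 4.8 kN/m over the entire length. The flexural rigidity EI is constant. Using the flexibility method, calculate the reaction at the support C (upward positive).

Choose R_C as the redundant. The primary structure is the cantilever fixed at A.
Primary-structure tip deflection at C by superposition:
  triangular load, peak 27 at the free end: 11w₀L⁴/(120EI) = 22366/EI
  clockwise couple 61 at a = 2.44: M₀a(2L − a)/(2EI) = 1270/EI
  UDL 4.8: wL⁴/(8EI) = 5422/EI
  δ_0 = 29058/EI
Flexibility coefficient — unit upward force at C: δ_{CC} = L³/(3EI) = 309/EI.
The prop prevents deflection at C: R_C = δ_0/δ_{CC} = 29058/309 = 94.05 kN.

R_C = 94.05 kN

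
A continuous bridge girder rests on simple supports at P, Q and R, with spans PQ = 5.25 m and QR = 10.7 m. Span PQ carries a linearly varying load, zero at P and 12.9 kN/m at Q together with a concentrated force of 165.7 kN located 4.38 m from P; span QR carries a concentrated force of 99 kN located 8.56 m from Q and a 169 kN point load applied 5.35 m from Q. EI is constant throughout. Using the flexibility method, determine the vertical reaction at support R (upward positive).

R_R = 131.9 kN

Take M_Q as the redundant. Released structure: two simple spans PQ and QR with a hinge at Q.
End slopes at the hinge Q, treating each span as simply supported:
  span PQ: triangular load, peak 12.9: w₀L³/(45EI) = 41.48/EI
  span PQ: point load 165.7 at a = 4.38: Pab(L + a)/(6LEI) = 193/EI
  span QR: point load 99 at a = 8.56: Pab(L + b)/(6LEI) = 362.7/EI
  span QR: point load 169 at a = 5.35: Pab(L + b)/(6LEI) = 1209/EI
  relative rotation θ_0 = (234.5 + 1572)/EI = 1807/EI
A unit hogging moment at Q produces rotation L₁/(3EI) + L₂/(3EI) = 5.317/EI.
Compatibility: M_Q·(L₁+L₂)/(3EI) = θ_0, giving M_Q = 339.8 kN·m (hogging).
Span QR, ΣM about R: R_Q^{QR}·10.7 = 1116 + 339.8, so R_Q^{QR} = 136.1 kN and R_R = 268 − 136.1 = 131.9 kN.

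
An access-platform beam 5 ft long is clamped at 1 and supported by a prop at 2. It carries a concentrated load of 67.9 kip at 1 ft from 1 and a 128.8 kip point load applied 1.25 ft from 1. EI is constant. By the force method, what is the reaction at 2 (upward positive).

Take the reaction at 2 as the redundant and release it; the primary structure is a cantilever fixed at 1.
Deflection at 2 on the released cantilever, summing each load's contribution:
  point load 67.9 at a = 1: Pa²(3L − a)/(6EI) = 158.4/EI
  point load 128.8 at a = 1.25: Pa²(3L − a)/(6EI) = 461.2/EI
  δ_0 = 619.6/EI
Tip deflection under a unit load at 2: L³/(3EI) = 41.67/EI.
The prop prevents deflection at 2: R_2 = δ_0/δ_{22} = 619.6/41.67 = 14.87 kip.

R_2 = 14.87 kip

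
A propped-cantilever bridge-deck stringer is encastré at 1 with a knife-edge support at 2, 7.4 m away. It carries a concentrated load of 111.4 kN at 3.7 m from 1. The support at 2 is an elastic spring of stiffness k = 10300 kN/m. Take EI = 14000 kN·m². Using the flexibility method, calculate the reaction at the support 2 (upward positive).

Choose R_2 as the redundant. The primary structure is the cantilever fixed at 1.
Primary-structure tip deflection at 2 by superposition:
  point load 111.4 at a = 3.7: Pa²(3L − a)/(6EI) = 4702/EI
Flexibility coefficient — unit upward force at 2: δ_{22} = L³/(3EI) = 135.1/EI.
With EI = 14000 kN·m²: δ_0 = 0.33588 m and δ_{22} = 0.009648 m/kN.
Compatibility — the spring shortens by R_2/k under the reaction it provides: δ_0 − R_2·δ_{22} = R_2/k. With 1/k = 0.000097 m/kN, R_2 = δ_0 / (δ_{22} + 1/k) = 0.33588 / (0.009648 + 0.000097) = 34.47 kN.

R_2 = 34.47 kN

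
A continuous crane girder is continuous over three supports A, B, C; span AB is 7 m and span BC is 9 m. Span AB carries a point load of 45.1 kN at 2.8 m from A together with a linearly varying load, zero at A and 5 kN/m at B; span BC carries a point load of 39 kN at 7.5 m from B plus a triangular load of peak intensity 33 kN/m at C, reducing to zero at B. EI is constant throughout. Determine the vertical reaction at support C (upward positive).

R_C = 116.6 kN

Insert a hinge at B; M_B is the redundant, and each span becomes simply supported.
Discontinuity in slope at B on the released structure — sum the simple-span end rotations:
  span AB: point load 45.1 at a = 2.8: Pab(L + a)/(6LEI) = 123.8/EI
  span AB: triangular load, peak 5: w₀L³/(45EI) = 38.11/EI
  span BC: point load 39 at a = 7.5: Pab(L + b)/(6LEI) = 85.31/EI
  span BC: triangular load, peak 33: 7w₀L³/(360EI) = 467.8/EI
  relative rotation θ_0 = (161.9 + 553.1)/EI = 715/EI
A unit hogging moment at B produces rotation L₁/(3EI) + L₂/(3EI) = 5.333/EI.
Compatibility: M_B·(L₁+L₂)/(3EI) = θ_0, giving M_B = 134.1 kN·m (hogging).
Span BC, ΣM about C: R_B^{BC}·9 = 504 + 134.1, so R_B^{BC} = 70.89 kN and R_C = 187.5 − 70.89 = 116.6 kN.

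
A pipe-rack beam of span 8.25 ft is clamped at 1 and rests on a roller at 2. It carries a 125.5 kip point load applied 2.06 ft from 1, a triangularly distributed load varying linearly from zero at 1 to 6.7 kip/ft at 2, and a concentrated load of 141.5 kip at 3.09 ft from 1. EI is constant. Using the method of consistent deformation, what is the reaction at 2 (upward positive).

R_2 = 52.02 kip

Release the roller at 2. Primary structure: cantilever fixed at 1.
Free-end deflection of the primary structure under the applied loading (downward +):
  point load 125.5 at a = 2.06: Pa²(3L − a)/(6EI) = 2014/EI
  triangular load, peak 6.7 at the free end: 11w₀L⁴/(120EI) = 2845/EI
  point load 141.5 at a = 3.09: Pa²(3L − a)/(6EI) = 4877/EI
  δ_0 = 9736/EI
Tip deflection under a unit load at 2: L³/(3EI) = 187.2/EI.
Compatibility at 2: δ_0 − R_2·δ_{22} = 0, so R_2 = 9736/187.2 = 52.02 kip.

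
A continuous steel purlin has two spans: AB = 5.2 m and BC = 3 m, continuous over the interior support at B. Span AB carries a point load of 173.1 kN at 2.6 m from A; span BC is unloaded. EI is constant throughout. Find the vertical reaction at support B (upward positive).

Insert a hinge at B; M_B is the redundant, and each span becomes simply supported.
End slopes at the hinge B, treating each span as simply supported:
  span AB: point load 173.1 at a = 2.6: Pab(L + a)/(6LEI) = 292.5/EI
  relative rotation θ_0 = (292.5 + 0)/EI = 292.5/EI
A unit hogging moment at B produces rotation L₁/(3EI) + L₂/(3EI) = 2.733/EI.
Compatibility: M_B·(L₁+L₂)/(3EI) = θ_0, giving M_B = 107 kN·m (hogging).
Span AB, ΣM about A with M_B applied at B: R_B^{AB}·5.2 = 450.1 + 107, so R_B^{AB} = 107.1 kN and R_A = 173.1 − 107.1 = 65.97 kN.
Span BC, ΣM about C: R_B^{BC}·3 = 0 + 107, so R_B^{BC} = 35.68 kN and R_C = 0 − 35.68 = -35.68 kN.
R_B = 107.1 + 35.68 = 142.8 kN.

R_B = 142.8 kN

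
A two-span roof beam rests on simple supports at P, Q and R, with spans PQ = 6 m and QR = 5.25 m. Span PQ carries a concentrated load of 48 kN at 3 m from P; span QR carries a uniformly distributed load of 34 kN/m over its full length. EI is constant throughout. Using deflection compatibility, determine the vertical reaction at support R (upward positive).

R_R = 73.35 kN

Insert a hinge at Q; M_Q is the redundant, and each span becomes simply supported.
Discontinuity in slope at Q on the released structure — sum the simple-span end rotations:
  span PQ: point load 48 at a = 3: Pab(L + a)/(6LEI) = 108/EI
  span QR: UDL 34: wL³/(24EI) = 205/EI
  relative rotation θ_0 = (108 + 205)/EI = 313/EI
A unit hogging moment at Q produces rotation L₁/(3EI) + L₂/(3EI) = 3.75/EI.
Slope continuity at Q: θ_0 = M_Q·3.75/EI, so M_Q = 313/3.75 = 83.47 kN·m (hogging).
Span QR, ΣM about R: R_Q^{QR}·5.25 = 468.6 + 83.47, so R_Q^{QR} = 105.1 kN and R_R = 178.5 − 105.1 = 73.35 kN.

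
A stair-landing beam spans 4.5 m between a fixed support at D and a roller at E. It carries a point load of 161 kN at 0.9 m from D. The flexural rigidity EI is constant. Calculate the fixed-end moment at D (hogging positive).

M_D = 104.3 kN·m

Remove the prop at E; the released (primary) structure is a cantilever built in at D.
Deflection at E on the released cantilever, summing each load's contribution:
  point load 161 at a = 0.9: Pa²(3L − a)/(6EI) = 273.9/EI
Flexibility coefficient — unit upward force at E: δ_{EE} = L³/(3EI) = 30.38/EI.
The prop prevents deflection at E: R_E = δ_0/δ_{EE} = 273.9/30.38 = 9.016 kN.
Moment equilibrium about D: M_D = Σ(load moments about D) − R_E·L = 144.9 − 9.016×4.5 = 104.3 kN·m.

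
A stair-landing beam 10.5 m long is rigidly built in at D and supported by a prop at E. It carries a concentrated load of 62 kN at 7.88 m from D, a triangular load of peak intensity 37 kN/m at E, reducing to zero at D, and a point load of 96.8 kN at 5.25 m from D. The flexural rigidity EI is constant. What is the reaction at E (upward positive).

R_E = 176.4 kN

Remove the prop at E; the released (primary) structure is a cantilever built in at D.
Primary-structure tip deflection at E by superposition:
  point load 62 at a = 7.88: Pa²(3L − a)/(6EI) = 15156/EI
  triangular load, peak 37 at the free end: 11w₀L⁴/(120EI) = 41226/EI
  point load 96.8 at a = 5.25: Pa²(3L − a)/(6EI) = 11673/EI
  δ_0 = 68054/EI
Tip deflection under a unit load at E: L³/(3EI) = 385.9/EI.
Compatibility at E: δ_0 − R_E·δ_{EE} = 0, so R_E = 68054/385.9 = 176.4 kN.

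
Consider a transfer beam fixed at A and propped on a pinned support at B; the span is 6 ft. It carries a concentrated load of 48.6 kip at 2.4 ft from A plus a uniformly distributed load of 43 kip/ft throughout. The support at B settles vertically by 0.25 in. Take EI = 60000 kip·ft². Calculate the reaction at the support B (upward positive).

R_B = 89.5 kip

Release the roller at B. Primary structure: cantilever fixed at A.
Free-end deflection of the primary structure under the applied loading (downward +):
  point load 48.6 at a = 2.4: Pa²(3L − a)/(6EI) = 727.8/EI
  UDL 43: wL⁴/(8EI) = 6966/EI
  δ_0 = 7694/EI
Flexibility coefficient — unit upward force at B: δ_{BB} = L³/(3EI) = 72/EI.
With EI = 60000 kip·ft²: δ_0 = 0.12823 ft and δ_{BB} = 0.0012 ft/kip.
Compatibility — the beam at B must follow the support down by 0.02083 ft: δ_0 − R_B·δ_{BB} = 0.02083, so R_B = (0.12823 − 0.02083)/0.0012 = 89.5 kip.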